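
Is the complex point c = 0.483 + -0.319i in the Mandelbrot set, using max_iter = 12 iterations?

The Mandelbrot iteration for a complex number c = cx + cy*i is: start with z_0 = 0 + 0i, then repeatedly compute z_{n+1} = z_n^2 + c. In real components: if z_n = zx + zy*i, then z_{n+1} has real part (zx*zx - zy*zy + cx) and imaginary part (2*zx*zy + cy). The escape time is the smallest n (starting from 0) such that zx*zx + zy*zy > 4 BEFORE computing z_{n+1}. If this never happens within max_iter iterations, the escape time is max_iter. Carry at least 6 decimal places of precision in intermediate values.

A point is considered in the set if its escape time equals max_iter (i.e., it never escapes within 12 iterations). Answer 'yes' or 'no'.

z_0 = 0 + 0i, c = 0.4830 + -0.3190i
Iter 1: z = 0.4830 + -0.3190i, |z|^2 = 0.3351
Iter 2: z = 0.6145 + -0.6272i, |z|^2 = 0.7710
Iter 3: z = 0.4673 + -1.0898i, |z|^2 = 1.4061
Iter 4: z = -0.4863 + -1.3376i, |z|^2 = 2.0256
Iter 5: z = -1.0697 + 0.9819i, |z|^2 = 2.1083
Iter 6: z = 0.6630 + -2.4196i, |z|^2 = 6.2940
Escaped at iteration 6

Answer: no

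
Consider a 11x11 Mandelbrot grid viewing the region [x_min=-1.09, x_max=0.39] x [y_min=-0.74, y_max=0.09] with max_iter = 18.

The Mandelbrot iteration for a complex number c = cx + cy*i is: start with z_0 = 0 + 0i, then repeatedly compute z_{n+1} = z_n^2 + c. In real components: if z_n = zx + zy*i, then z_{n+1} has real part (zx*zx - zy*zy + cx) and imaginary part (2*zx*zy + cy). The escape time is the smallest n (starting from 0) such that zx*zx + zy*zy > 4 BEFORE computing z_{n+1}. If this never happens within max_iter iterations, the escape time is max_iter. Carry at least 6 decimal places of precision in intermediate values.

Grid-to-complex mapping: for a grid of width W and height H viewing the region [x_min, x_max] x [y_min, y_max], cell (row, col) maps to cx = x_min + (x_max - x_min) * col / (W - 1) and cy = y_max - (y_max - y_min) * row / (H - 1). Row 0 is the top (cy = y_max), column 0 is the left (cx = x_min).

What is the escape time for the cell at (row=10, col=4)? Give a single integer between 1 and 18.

z_0 = 0 + 0i, c = -0.4980 + -0.7400i
Iter 1: z = -0.4980 + -0.7400i, |z|^2 = 0.7956
Iter 2: z = -0.7976 + -0.0030i, |z|^2 = 0.6362
Iter 3: z = 0.1382 + -0.7353i, |z|^2 = 0.5597
Iter 4: z = -1.0195 + -0.9432i, |z|^2 = 1.9290
Iter 5: z = -0.3481 + 1.1832i, |z|^2 = 1.5211
Iter 6: z = -1.7768 + -1.5637i, |z|^2 = 5.6020
Escaped at iteration 6

Answer: 6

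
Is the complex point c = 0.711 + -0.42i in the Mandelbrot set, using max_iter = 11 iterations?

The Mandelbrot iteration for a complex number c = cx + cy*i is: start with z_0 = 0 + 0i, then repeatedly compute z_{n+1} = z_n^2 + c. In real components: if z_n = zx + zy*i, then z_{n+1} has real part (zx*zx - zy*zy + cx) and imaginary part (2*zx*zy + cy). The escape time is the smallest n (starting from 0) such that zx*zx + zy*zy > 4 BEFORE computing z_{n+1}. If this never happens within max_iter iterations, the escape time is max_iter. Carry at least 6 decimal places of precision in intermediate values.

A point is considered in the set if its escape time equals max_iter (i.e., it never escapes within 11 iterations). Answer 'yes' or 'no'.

Answer: no

Derivation:
z_0 = 0 + 0i, c = 0.7110 + -0.4200i
Iter 1: z = 0.7110 + -0.4200i, |z|^2 = 0.6819
Iter 2: z = 1.0401 + -1.0172i, |z|^2 = 2.1166
Iter 3: z = 0.7581 + -2.5361i, |z|^2 = 7.0065
Escaped at iteration 3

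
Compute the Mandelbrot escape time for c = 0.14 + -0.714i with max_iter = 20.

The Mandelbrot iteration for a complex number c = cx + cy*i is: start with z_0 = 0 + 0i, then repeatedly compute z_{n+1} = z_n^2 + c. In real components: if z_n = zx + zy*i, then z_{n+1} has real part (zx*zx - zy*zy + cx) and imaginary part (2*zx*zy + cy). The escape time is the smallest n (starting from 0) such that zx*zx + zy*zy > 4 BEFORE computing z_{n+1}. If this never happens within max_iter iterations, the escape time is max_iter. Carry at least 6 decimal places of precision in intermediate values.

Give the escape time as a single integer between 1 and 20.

z_0 = 0 + 0i, c = 0.1400 + -0.7140i
Iter 1: z = 0.1400 + -0.7140i, |z|^2 = 0.5294
Iter 2: z = -0.3502 + -0.9139i, |z|^2 = 0.9579
Iter 3: z = -0.5726 + -0.0739i, |z|^2 = 0.3333
Iter 4: z = 0.4624 + -0.6294i, |z|^2 = 0.6099
Iter 5: z = -0.0423 + -1.2961i, |z|^2 = 1.6816
Iter 6: z = -1.5380 + -0.6044i, |z|^2 = 2.7308
Iter 7: z = 2.1402 + 1.1452i, |z|^2 = 5.8919
Escaped at iteration 7

Answer: 7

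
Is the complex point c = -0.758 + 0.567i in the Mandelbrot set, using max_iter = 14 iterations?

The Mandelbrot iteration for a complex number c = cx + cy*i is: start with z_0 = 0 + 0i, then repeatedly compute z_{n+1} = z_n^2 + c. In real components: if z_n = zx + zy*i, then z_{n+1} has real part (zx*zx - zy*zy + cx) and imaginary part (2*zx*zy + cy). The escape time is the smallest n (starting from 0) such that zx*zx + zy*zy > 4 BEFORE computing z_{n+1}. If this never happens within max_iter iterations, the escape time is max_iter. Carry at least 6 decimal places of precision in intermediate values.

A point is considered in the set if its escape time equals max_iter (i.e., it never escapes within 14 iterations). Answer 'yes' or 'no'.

z_0 = 0 + 0i, c = -0.7580 + 0.5670i
Iter 1: z = -0.7580 + 0.5670i, |z|^2 = 0.8961
Iter 2: z = -0.5049 + -0.2926i, |z|^2 = 0.3405
Iter 3: z = -0.5886 + 0.8625i, |z|^2 = 1.0903
Iter 4: z = -1.1553 + -0.4484i, |z|^2 = 1.5358
Iter 5: z = 0.3757 + 1.6030i, |z|^2 = 2.7108
Iter 6: z = -3.1865 + 1.7716i, |z|^2 = 13.2921
Escaped at iteration 6

Answer: no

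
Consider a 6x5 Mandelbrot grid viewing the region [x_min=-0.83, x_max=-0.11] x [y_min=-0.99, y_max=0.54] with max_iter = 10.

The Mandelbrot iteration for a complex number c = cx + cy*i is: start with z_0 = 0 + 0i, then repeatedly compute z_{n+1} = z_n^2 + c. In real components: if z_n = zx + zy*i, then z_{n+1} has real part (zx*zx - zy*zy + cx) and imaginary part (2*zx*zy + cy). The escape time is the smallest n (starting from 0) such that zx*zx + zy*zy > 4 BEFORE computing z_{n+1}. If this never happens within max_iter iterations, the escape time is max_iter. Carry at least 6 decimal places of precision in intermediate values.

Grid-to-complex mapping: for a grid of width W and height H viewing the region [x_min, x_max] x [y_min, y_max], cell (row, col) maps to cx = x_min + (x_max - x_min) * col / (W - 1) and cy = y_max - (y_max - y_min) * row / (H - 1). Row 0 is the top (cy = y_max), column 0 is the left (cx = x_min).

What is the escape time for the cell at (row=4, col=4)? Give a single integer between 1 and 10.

z_0 = 0 + 0i, c = -0.2540 + -0.9900i
Iter 1: z = -0.2540 + -0.9900i, |z|^2 = 1.0446
Iter 2: z = -1.1696 + -0.4871i, |z|^2 = 1.6052
Iter 3: z = 0.8767 + 0.1494i, |z|^2 = 0.7909
Iter 4: z = 0.4923 + -0.7281i, |z|^2 = 0.7725
Iter 5: z = -0.5418 + -1.7068i, |z|^2 = 3.2069
Iter 6: z = -2.8737 + 0.8596i, |z|^2 = 8.9973
Escaped at iteration 6

Answer: 6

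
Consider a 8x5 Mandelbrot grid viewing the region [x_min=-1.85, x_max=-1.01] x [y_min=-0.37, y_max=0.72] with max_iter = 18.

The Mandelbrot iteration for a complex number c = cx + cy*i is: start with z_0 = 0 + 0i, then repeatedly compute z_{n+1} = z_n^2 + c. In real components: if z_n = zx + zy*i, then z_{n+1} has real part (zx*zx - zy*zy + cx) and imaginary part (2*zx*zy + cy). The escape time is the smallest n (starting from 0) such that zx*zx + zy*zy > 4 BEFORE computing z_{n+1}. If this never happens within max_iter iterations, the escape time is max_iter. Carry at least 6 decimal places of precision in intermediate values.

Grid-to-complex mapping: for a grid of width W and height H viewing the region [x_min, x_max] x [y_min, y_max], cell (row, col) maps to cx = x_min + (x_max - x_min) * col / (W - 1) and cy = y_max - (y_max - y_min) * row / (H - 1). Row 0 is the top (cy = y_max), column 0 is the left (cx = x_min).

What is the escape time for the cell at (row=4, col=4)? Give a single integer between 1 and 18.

Answer: 5

Derivation:
z_0 = 0 + 0i, c = -1.3700 + -0.3700i
Iter 1: z = -1.3700 + -0.3700i, |z|^2 = 2.0138
Iter 2: z = 0.3700 + 0.6438i, |z|^2 = 0.5514
Iter 3: z = -1.6476 + 0.1064i, |z|^2 = 2.7258
Iter 4: z = 1.3332 + -0.7206i, |z|^2 = 2.2967
Iter 5: z = -0.1119 + -2.2915i, |z|^2 = 5.2636
Escaped at iteration 5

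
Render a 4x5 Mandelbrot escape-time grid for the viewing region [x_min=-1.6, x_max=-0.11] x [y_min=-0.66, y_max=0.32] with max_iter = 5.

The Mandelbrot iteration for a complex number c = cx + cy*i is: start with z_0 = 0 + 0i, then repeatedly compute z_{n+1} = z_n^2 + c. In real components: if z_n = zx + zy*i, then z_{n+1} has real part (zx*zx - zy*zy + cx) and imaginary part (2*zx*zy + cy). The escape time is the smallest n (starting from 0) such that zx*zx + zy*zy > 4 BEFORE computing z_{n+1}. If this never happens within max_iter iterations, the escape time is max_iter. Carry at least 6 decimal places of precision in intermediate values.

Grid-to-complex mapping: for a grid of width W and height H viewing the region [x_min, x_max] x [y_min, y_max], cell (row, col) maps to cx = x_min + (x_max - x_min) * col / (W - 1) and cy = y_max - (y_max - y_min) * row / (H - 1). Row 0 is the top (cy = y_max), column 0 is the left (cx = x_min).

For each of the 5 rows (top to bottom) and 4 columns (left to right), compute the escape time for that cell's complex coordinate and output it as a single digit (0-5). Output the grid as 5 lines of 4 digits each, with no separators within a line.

(row=0, col=0): c = -1.6000 + 0.3200i → escape time 4
(row=0, col=1): c = -1.1033 + 0.3200i → escape time 5
(row=0, col=2): c = -0.6067 + 0.3200i → escape time 5
(row=0, col=3): c = -0.1100 + 0.3200i → escape time 5
(row=1, col=0): c = -1.6000 + 0.0750i → escape time 5
(row=1, col=1): c = -1.1033 + 0.0750i → escape time 5
(row=1, col=2): c = -0.6067 + 0.0750i → escape time 5
(row=1, col=3): c = -0.1100 + 0.0750i → escape time 5
(row=2, col=0): c = -1.6000 + -0.1700i → escape time 5
(row=2, col=1): c = -1.1033 + -0.1700i → escape time 5
(row=2, col=2): c = -0.6067 + -0.1700i → escape time 5
(row=2, col=3): c = -0.1100 + -0.1700i → escape time 5
(row=3, col=0): c = -1.6000 + -0.4150i → escape time 3
(row=3, col=1): c = -1.1033 + -0.4150i → escape time 5
(row=3, col=2): c = -0.6067 + -0.4150i → escape time 5
(row=3, col=3): c = -0.1100 + -0.4150i → escape time 5
(row=4, col=0): c = -1.6000 + -0.6600i → escape time 3
(row=4, col=1): c = -1.1033 + -0.6600i → escape time 3
(row=4, col=2): c = -0.6067 + -0.6600i → escape time 5
(row=4, col=3): c = -0.1100 + -0.6600i → escape time 5

Answer: 4555
5555
5555
3555
3355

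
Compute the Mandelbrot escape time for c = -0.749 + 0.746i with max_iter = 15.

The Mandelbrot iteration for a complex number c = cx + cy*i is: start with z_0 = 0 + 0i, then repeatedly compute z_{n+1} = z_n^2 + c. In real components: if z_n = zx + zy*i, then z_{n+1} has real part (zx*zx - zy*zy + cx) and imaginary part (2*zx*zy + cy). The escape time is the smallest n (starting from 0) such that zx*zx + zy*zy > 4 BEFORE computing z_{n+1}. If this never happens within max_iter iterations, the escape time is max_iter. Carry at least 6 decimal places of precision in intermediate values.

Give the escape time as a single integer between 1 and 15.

Answer: 4

Derivation:
z_0 = 0 + 0i, c = -0.7490 + 0.7460i
Iter 1: z = -0.7490 + 0.7460i, |z|^2 = 1.1175
Iter 2: z = -0.7445 + -0.3715i, |z|^2 = 0.6923
Iter 3: z = -0.3327 + 1.2992i, |z|^2 = 1.7986
Iter 4: z = -2.3262 + -0.1185i, |z|^2 = 5.4252
Escaped at iteration 4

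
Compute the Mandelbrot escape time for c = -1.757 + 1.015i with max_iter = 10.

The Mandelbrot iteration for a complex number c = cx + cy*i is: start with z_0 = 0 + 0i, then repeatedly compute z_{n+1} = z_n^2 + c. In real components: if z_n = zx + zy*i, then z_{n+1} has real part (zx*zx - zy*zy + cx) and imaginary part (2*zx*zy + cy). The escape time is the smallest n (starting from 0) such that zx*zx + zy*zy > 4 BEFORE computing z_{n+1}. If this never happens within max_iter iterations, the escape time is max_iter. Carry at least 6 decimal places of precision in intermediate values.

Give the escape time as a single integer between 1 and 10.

z_0 = 0 + 0i, c = -1.7570 + 1.0150i
Iter 1: z = -1.7570 + 1.0150i, |z|^2 = 4.1173
Escaped at iteration 1

Answer: 1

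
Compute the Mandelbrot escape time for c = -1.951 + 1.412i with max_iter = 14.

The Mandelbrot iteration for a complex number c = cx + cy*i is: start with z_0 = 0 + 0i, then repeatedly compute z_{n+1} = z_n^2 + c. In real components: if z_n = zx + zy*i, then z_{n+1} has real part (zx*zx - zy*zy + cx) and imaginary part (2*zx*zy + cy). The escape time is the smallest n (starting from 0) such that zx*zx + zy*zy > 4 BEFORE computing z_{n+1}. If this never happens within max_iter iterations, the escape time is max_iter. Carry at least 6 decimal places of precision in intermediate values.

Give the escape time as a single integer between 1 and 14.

Answer: 1

Derivation:
z_0 = 0 + 0i, c = -1.9510 + 1.4120i
Iter 1: z = -1.9510 + 1.4120i, |z|^2 = 5.8001
Escaped at iteration 1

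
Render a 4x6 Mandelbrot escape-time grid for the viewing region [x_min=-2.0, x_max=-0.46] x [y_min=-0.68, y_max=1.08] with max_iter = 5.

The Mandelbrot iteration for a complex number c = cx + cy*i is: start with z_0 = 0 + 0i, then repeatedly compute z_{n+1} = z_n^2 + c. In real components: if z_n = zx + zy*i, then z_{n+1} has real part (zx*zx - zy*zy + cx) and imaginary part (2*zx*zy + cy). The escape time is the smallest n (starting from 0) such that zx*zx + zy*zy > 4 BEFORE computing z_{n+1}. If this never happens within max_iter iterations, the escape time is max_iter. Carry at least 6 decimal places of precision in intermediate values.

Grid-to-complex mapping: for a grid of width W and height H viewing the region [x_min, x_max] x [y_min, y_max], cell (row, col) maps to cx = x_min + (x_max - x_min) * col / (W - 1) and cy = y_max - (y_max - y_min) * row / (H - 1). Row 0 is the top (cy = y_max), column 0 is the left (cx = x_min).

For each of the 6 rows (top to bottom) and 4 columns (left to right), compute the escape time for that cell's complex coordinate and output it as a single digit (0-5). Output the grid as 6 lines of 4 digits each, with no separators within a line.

Answer: 1234
1345
1455
1555
1555
1345

Derivation:
(row=0, col=0): c = -2.0000 + 1.0800i → escape time 1
(row=0, col=1): c = -1.4867 + 1.0800i → escape time 2
(row=0, col=2): c = -0.9733 + 1.0800i → escape time 3
(row=0, col=3): c = -0.4600 + 1.0800i → escape time 4
(row=1, col=0): c = -2.0000 + 0.7280i → escape time 1
(row=1, col=1): c = -1.4867 + 0.7280i → escape time 3
(row=1, col=2): c = -0.9733 + 0.7280i → escape time 4
(row=1, col=3): c = -0.4600 + 0.7280i → escape time 5
(row=2, col=0): c = -2.0000 + 0.3760i → escape time 1
(row=2, col=1): c = -1.4867 + 0.3760i → escape time 4
(row=2, col=2): c = -0.9733 + 0.3760i → escape time 5
(row=2, col=3): c = -0.4600 + 0.3760i → escape time 5
(row=3, col=0): c = -2.0000 + 0.0240i → escape time 1
(row=3, col=1): c = -1.4867 + 0.0240i → escape time 5
(row=3, col=2): c = -0.9733 + 0.0240i → escape time 5
(row=3, col=3): c = -0.4600 + 0.0240i → escape time 5
(row=4, col=0): c = -2.0000 + -0.3280i → escape time 1
(row=4, col=1): c = -1.4867 + -0.3280i → escape time 5
(row=4, col=2): c = -0.9733 + -0.3280i → escape time 5
(row=4, col=3): c = -0.4600 + -0.3280i → escape time 5
(row=5, col=0): c = -2.0000 + -0.6800i → escape time 1
(row=5, col=1): c = -1.4867 + -0.6800i → escape time 3
(row=5, col=2): c = -0.9733 + -0.6800i → escape time 4
(row=5, col=3): c = -0.4600 + -0.6800i → escape time 5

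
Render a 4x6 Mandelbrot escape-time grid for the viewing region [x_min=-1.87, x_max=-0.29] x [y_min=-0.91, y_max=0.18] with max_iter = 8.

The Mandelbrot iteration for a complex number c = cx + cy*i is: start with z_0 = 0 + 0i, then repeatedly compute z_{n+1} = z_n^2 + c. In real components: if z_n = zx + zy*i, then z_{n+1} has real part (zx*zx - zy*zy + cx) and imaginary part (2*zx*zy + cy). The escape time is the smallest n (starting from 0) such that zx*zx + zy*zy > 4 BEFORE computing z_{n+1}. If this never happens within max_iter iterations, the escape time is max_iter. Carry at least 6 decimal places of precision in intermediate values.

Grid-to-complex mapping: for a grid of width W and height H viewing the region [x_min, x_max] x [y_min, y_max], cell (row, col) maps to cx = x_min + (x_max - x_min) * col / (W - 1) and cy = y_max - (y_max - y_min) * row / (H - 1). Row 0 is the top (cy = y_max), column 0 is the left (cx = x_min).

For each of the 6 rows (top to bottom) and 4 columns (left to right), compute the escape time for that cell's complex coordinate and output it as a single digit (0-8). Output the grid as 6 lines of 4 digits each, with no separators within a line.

(row=0, col=0): c = -1.8700 + 0.1800i → escape time 4
(row=0, col=1): c = -1.3433 + 0.1800i → escape time 8
(row=0, col=2): c = -0.8167 + 0.1800i → escape time 8
(row=0, col=3): c = -0.2900 + 0.1800i → escape time 8
(row=1, col=0): c = -1.8700 + -0.0380i → escape time 6
(row=1, col=1): c = -1.3433 + -0.0380i → escape time 8
(row=1, col=2): c = -0.8167 + -0.0380i → escape time 8
(row=1, col=3): c = -0.2900 + -0.0380i → escape time 8
(row=2, col=0): c = -1.8700 + -0.2560i → escape time 4
(row=2, col=1): c = -1.3433 + -0.2560i → escape time 7
(row=2, col=2): c = -0.8167 + -0.2560i → escape time 8
(row=2, col=3): c = -0.2900 + -0.2560i → escape time 8
(row=3, col=0): c = -1.8700 + -0.4740i → escape time 3
(row=3, col=1): c = -1.3433 + -0.4740i → escape time 4
(row=3, col=2): c = -0.8167 + -0.4740i → escape time 6
(row=3, col=3): c = -0.2900 + -0.4740i → escape time 8
(row=4, col=0): c = -1.8700 + -0.6920i → escape time 2
(row=4, col=1): c = -1.3433 + -0.6920i → escape time 3
(row=4, col=2): c = -0.8167 + -0.6920i → escape time 4
(row=4, col=3): c = -0.2900 + -0.6920i → escape time 8
(row=5, col=0): c = -1.8700 + -0.9100i → escape time 1
(row=5, col=1): c = -1.3433 + -0.9100i → escape time 3
(row=5, col=2): c = -0.8167 + -0.9100i → escape time 3
(row=5, col=3): c = -0.2900 + -0.9100i → escape time 6

Answer: 4888
6888
4788
3468
2348
1336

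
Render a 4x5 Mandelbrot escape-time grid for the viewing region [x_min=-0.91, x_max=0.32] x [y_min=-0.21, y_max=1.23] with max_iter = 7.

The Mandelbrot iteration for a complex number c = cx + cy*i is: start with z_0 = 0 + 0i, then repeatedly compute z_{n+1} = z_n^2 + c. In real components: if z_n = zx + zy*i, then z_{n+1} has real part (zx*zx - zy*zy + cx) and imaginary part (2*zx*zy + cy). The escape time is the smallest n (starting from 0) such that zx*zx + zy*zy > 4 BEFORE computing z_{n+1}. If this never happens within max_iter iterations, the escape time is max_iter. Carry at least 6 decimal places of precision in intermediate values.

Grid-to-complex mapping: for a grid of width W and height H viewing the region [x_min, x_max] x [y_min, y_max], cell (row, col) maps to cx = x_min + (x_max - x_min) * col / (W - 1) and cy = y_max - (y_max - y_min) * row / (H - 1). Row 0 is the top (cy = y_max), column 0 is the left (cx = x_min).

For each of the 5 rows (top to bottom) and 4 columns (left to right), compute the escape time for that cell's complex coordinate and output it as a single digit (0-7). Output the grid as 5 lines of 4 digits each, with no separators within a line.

Answer: 3332
3474
5777
7777
7777

Derivation:
(row=0, col=0): c = -0.9100 + 1.2300i → escape time 3
(row=0, col=1): c = -0.5000 + 1.2300i → escape time 3
(row=0, col=2): c = -0.0900 + 1.2300i → escape time 3
(row=0, col=3): c = 0.3200 + 1.2300i → escape time 2
(row=1, col=0): c = -0.9100 + 0.8700i → escape time 3
(row=1, col=1): c = -0.5000 + 0.8700i → escape time 4
(row=1, col=2): c = -0.0900 + 0.8700i → escape time 7
(row=1, col=3): c = 0.3200 + 0.8700i → escape time 4
(row=2, col=0): c = -0.9100 + 0.5100i → escape time 5
(row=2, col=1): c = -0.5000 + 0.5100i → escape time 7
(row=2, col=2): c = -0.0900 + 0.5100i → escape time 7
(row=2, col=3): c = 0.3200 + 0.5100i → escape time 7
(row=3, col=0): c = -0.9100 + 0.1500i → escape time 7
(row=3, col=1): c = -0.5000 + 0.1500i → escape time 7
(row=3, col=2): c = -0.0900 + 0.1500i → escape time 7
(row=3, col=3): c = 0.3200 + 0.1500i → escape time 7
(row=4, col=0): c = -0.9100 + -0.2100i → escape time 7
(row=4, col=1): c = -0.5000 + -0.2100i → escape time 7
(row=4, col=2): c = -0.0900 + -0.2100i → escape time 7
(row=4, col=3): c = 0.3200 + -0.2100i → escape time 7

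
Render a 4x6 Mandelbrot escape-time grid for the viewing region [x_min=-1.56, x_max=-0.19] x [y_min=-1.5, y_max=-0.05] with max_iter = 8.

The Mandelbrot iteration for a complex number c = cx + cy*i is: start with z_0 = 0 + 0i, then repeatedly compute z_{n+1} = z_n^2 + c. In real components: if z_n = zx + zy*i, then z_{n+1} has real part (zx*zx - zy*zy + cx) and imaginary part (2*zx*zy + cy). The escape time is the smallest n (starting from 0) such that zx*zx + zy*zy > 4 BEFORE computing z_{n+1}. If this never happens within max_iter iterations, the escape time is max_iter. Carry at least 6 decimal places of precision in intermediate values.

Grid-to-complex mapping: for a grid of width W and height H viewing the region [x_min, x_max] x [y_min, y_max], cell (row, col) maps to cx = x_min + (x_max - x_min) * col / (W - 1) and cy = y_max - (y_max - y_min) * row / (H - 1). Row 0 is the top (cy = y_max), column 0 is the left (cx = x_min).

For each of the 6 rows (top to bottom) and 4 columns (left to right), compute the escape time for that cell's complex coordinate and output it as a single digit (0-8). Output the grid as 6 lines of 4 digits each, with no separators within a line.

(row=0, col=0): c = -1.5600 + -0.0500i → escape time 8
(row=0, col=1): c = -1.1033 + -0.0500i → escape time 8
(row=0, col=2): c = -0.6467 + -0.0500i → escape time 8
(row=0, col=3): c = -0.1900 + -0.0500i → escape time 8
(row=1, col=0): c = -1.5600 + -0.3400i → escape time 4
(row=1, col=1): c = -1.1033 + -0.3400i → escape time 8
(row=1, col=2): c = -0.6467 + -0.3400i → escape time 8
(row=1, col=3): c = -0.1900 + -0.3400i → escape time 8
(row=2, col=0): c = -1.5600 + -0.6300i → escape time 3
(row=2, col=1): c = -1.1033 + -0.6300i → escape time 4
(row=2, col=2): c = -0.6467 + -0.6300i → escape time 7
(row=2, col=3): c = -0.1900 + -0.6300i → escape time 8
(row=3, col=0): c = -1.5600 + -0.9200i → escape time 3
(row=3, col=1): c = -1.1033 + -0.9200i → escape time 3
(row=3, col=2): c = -0.6467 + -0.9200i → escape time 4
(row=3, col=3): c = -0.1900 + -0.9200i → escape time 8
(row=4, col=0): c = -1.5600 + -1.2100i → escape time 2
(row=4, col=1): c = -1.1033 + -1.2100i → escape time 3
(row=4, col=2): c = -0.6467 + -1.2100i → escape time 3
(row=4, col=3): c = -0.1900 + -1.2100i → escape time 3
(row=5, col=0): c = -1.5600 + -1.5000i → escape time 1
(row=5, col=1): c = -1.1033 + -1.5000i → escape time 2
(row=5, col=2): c = -0.6467 + -1.5000i → escape time 2
(row=5, col=3): c = -0.1900 + -1.5000i → escape time 2

Answer: 8888
4888
3478
3348
2333
1222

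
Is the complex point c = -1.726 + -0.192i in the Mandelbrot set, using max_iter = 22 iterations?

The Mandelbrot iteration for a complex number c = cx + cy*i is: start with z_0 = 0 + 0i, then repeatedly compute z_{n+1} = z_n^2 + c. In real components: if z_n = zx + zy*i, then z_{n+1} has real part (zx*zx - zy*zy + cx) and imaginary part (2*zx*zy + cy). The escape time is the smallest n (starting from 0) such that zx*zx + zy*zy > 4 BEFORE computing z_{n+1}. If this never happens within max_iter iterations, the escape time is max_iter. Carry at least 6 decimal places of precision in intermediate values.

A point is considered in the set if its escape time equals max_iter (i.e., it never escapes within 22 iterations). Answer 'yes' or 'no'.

Answer: no

Derivation:
z_0 = 0 + 0i, c = -1.7260 + -0.1920i
Iter 1: z = -1.7260 + -0.1920i, |z|^2 = 3.0159
Iter 2: z = 1.2162 + 0.4708i, |z|^2 = 1.7008
Iter 3: z = -0.4685 + 0.9531i, |z|^2 = 1.1279
Iter 4: z = -2.4150 + -1.0850i, |z|^2 = 7.0097
Escaped at iteration 4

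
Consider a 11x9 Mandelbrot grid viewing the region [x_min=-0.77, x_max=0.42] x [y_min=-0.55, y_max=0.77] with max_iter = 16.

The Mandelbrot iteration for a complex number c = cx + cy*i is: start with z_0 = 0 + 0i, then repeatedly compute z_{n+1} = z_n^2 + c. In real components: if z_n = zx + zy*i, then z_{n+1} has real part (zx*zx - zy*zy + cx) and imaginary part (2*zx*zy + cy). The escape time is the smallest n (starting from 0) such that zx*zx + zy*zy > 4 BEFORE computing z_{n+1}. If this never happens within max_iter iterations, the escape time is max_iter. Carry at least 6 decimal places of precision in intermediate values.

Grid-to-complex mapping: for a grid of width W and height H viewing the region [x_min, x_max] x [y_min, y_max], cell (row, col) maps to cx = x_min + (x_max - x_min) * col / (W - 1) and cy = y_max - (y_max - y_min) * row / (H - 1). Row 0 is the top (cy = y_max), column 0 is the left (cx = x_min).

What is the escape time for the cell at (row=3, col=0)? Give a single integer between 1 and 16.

z_0 = 0 + 0i, c = -0.7700 + 0.2750i
Iter 1: z = -0.7700 + 0.2750i, |z|^2 = 0.6685
Iter 2: z = -0.2527 + -0.1485i, |z|^2 = 0.0859
Iter 3: z = -0.7282 + 0.3501i, |z|^2 = 0.6528
Iter 4: z = -0.3623 + -0.2348i, |z|^2 = 0.1864
Iter 5: z = -0.6939 + 0.4451i, |z|^2 = 0.6796
Iter 6: z = -0.4867 + -0.3428i, |z|^2 = 0.3543
Iter 7: z = -0.6506 + 0.6086i, |z|^2 = 0.7937
Iter 8: z = -0.7171 + -0.5170i, |z|^2 = 0.7815
Iter 9: z = -0.5230 + 1.0164i, |z|^2 = 1.3067
Iter 10: z = -1.5296 + -0.7882i, |z|^2 = 2.9610
Iter 11: z = 0.9485 + 2.6863i, |z|^2 = 8.1160
Escaped at iteration 11

Answer: 11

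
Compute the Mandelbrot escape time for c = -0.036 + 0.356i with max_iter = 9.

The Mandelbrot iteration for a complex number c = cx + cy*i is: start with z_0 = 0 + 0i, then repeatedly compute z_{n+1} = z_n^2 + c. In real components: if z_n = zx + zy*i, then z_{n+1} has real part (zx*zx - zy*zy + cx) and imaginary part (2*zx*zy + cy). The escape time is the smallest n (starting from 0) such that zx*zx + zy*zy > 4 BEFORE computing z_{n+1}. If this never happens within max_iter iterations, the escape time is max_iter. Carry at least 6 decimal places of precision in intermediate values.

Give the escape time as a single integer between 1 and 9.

Answer: 9

Derivation:
z_0 = 0 + 0i, c = -0.0360 + 0.3560i
Iter 1: z = -0.0360 + 0.3560i, |z|^2 = 0.1280
Iter 2: z = -0.1614 + 0.3304i, |z|^2 = 0.1352
Iter 3: z = -0.1191 + 0.2493i, |z|^2 = 0.0763
Iter 4: z = -0.0840 + 0.2966i, |z|^2 = 0.0950
Iter 5: z = -0.1169 + 0.3062i, |z|^2 = 0.1074
Iter 6: z = -0.1161 + 0.2844i, |z|^2 = 0.0944
Iter 7: z = -0.1034 + 0.2900i, |z|^2 = 0.0948
Iter 8: z = -0.1094 + 0.2960i, |z|^2 = 0.0996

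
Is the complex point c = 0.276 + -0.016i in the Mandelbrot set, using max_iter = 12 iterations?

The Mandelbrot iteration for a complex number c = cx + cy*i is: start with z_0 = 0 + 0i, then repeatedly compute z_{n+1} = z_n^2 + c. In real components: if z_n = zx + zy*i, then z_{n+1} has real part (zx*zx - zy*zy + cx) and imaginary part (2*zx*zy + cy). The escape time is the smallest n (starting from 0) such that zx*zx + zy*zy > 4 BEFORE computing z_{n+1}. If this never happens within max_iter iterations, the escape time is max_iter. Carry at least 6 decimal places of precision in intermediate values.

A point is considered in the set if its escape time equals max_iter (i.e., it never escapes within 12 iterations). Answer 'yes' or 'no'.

Answer: yes

Derivation:
z_0 = 0 + 0i, c = 0.2760 + -0.0160i
Iter 1: z = 0.2760 + -0.0160i, |z|^2 = 0.0764
Iter 2: z = 0.3519 + -0.0248i, |z|^2 = 0.1245
Iter 3: z = 0.3992 + -0.0335i, |z|^2 = 0.1605
Iter 4: z = 0.4343 + -0.0427i, |z|^2 = 0.1904
Iter 5: z = 0.4628 + -0.0531i, |z|^2 = 0.2170
Iter 6: z = 0.4873 + -0.0652i, |z|^2 = 0.2417
Iter 7: z = 0.5092 + -0.0795i, |z|^2 = 0.2656
Iter 8: z = 0.5290 + -0.0970i, |z|^2 = 0.2893
Iter 9: z = 0.5464 + -0.1186i, |z|^2 = 0.3127
Iter 10: z = 0.5605 + -0.1456i, |z|^2 = 0.3354
Iter 11: z = 0.5690 + -0.1792i, |z|^2 = 0.3559
Did not escape in 12 iterations → in set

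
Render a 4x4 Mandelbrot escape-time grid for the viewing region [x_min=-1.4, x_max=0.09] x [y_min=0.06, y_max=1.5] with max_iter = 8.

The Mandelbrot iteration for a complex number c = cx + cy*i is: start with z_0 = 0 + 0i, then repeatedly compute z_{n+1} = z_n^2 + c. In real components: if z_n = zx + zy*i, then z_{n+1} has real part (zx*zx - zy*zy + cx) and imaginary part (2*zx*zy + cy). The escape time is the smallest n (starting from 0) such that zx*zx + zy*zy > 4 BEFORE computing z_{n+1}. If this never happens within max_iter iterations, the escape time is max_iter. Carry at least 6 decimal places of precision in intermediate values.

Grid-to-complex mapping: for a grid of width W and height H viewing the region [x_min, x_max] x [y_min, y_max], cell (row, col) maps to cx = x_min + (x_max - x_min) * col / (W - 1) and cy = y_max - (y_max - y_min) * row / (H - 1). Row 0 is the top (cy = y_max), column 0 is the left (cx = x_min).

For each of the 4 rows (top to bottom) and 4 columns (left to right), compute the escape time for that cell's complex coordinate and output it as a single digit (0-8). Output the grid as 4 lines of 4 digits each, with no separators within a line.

Answer: 1222
3344
3588
8888

Derivation:
(row=0, col=0): c = -1.4000 + 1.5000i → escape time 1
(row=0, col=1): c = -0.9033 + 1.5000i → escape time 2
(row=0, col=2): c = -0.4067 + 1.5000i → escape time 2
(row=0, col=3): c = 0.0900 + 1.5000i → escape time 2
(row=1, col=0): c = -1.4000 + 1.0200i → escape time 3
(row=1, col=1): c = -0.9033 + 1.0200i → escape time 3
(row=1, col=2): c = -0.4067 + 1.0200i → escape time 4
(row=1, col=3): c = 0.0900 + 1.0200i → escape time 4
(row=2, col=0): c = -1.4000 + 0.5400i → escape time 3
(row=2, col=1): c = -0.9033 + 0.5400i → escape time 5
(row=2, col=2): c = -0.4067 + 0.5400i → escape time 8
(row=2, col=3): c = 0.0900 + 0.5400i → escape time 8
(row=3, col=0): c = -1.4000 + 0.0600i → escape time 8
(row=3, col=1): c = -0.9033 + 0.0600i → escape time 8
(row=3, col=2): c = -0.4067 + 0.0600i → escape time 8
(row=3, col=3): c = 0.0900 + 0.0600i → escape time 8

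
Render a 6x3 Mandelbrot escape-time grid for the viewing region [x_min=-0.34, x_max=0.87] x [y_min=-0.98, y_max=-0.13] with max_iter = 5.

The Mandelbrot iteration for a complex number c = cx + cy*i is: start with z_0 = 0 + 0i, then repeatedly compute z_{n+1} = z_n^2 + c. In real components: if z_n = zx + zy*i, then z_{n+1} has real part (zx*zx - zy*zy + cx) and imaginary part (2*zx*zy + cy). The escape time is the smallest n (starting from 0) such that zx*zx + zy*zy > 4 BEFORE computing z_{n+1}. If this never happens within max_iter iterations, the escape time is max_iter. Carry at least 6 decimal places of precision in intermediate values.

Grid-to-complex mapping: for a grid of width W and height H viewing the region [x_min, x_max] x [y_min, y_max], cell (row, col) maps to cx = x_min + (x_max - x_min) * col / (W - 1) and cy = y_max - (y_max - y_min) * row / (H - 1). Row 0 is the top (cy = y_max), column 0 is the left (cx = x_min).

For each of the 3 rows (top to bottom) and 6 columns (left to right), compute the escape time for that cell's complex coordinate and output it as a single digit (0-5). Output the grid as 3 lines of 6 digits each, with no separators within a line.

Answer: 555543
555532
554322

Derivation:
(row=0, col=0): c = -0.3400 + -0.1300i → escape time 5
(row=0, col=1): c = -0.0980 + -0.1300i → escape time 5
(row=0, col=2): c = 0.1440 + -0.1300i → escape time 5
(row=0, col=3): c = 0.3860 + -0.1300i → escape time 5
(row=0, col=4): c = 0.6280 + -0.1300i → escape time 4
(row=0, col=5): c = 0.8700 + -0.1300i → escape time 3
(row=1, col=0): c = -0.3400 + -0.5550i → escape time 5
(row=1, col=1): c = -0.0980 + -0.5550i → escape time 5
(row=1, col=2): c = 0.1440 + -0.5550i → escape time 5
(row=1, col=3): c = 0.3860 + -0.5550i → escape time 5
(row=1, col=4): c = 0.6280 + -0.5550i → escape time 3
(row=1, col=5): c = 0.8700 + -0.5550i → escape time 2
(row=2, col=0): c = -0.3400 + -0.9800i → escape time 5
(row=2, col=1): c = -0.0980 + -0.9800i → escape time 5
(row=2, col=2): c = 0.1440 + -0.9800i → escape time 4
(row=2, col=3): c = 0.3860 + -0.9800i → escape time 3
(row=2, col=4): c = 0.6280 + -0.9800i → escape time 2
(row=2, col=5): c = 0.8700 + -0.9800i → escape time 2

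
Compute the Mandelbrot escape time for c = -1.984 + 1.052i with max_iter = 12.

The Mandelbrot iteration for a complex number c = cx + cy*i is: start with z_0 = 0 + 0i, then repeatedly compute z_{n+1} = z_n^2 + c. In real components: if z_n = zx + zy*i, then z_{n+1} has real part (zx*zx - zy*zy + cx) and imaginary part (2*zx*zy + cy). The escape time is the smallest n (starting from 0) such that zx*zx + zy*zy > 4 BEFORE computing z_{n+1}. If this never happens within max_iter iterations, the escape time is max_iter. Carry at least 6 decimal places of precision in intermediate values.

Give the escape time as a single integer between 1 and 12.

z_0 = 0 + 0i, c = -1.9840 + 1.0520i
Iter 1: z = -1.9840 + 1.0520i, |z|^2 = 5.0430
Escaped at iteration 1

Answer: 1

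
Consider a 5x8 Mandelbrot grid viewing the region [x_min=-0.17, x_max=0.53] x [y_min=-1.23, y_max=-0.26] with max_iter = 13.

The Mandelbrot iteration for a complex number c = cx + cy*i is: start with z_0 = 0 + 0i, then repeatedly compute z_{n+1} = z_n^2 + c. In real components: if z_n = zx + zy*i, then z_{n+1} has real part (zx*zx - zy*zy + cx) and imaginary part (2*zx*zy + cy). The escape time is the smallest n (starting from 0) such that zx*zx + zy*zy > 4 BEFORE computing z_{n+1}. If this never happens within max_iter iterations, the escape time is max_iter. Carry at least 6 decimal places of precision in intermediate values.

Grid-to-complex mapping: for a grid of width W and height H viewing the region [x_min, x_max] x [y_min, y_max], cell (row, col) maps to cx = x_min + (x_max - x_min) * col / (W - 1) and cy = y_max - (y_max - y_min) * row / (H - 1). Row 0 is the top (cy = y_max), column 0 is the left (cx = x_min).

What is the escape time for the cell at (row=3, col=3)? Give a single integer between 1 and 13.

Answer: 11

Derivation:
z_0 = 0 + 0i, c = 0.3550 + -0.6757i
Iter 1: z = 0.3550 + -0.6757i, |z|^2 = 0.5826
Iter 2: z = 0.0244 + -1.1555i, |z|^2 = 1.3357
Iter 3: z = -0.9795 + -0.7322i, |z|^2 = 1.4955
Iter 4: z = 0.7784 + 0.7587i, |z|^2 = 1.1814
Iter 5: z = 0.3853 + 0.5053i, |z|^2 = 0.4038
Iter 6: z = 0.2481 + -0.2863i, |z|^2 = 0.1435
Iter 7: z = 0.3346 + -0.8178i, |z|^2 = 0.7807
Iter 8: z = -0.2019 + -1.2229i, |z|^2 = 1.5363
Iter 9: z = -1.0998 + -0.1820i, |z|^2 = 1.2428
Iter 10: z = 1.5315 + -0.2754i, |z|^2 = 2.4214
Iter 11: z = 2.6247 + -1.5193i, |z|^2 = 9.1974
Escaped at iteration 11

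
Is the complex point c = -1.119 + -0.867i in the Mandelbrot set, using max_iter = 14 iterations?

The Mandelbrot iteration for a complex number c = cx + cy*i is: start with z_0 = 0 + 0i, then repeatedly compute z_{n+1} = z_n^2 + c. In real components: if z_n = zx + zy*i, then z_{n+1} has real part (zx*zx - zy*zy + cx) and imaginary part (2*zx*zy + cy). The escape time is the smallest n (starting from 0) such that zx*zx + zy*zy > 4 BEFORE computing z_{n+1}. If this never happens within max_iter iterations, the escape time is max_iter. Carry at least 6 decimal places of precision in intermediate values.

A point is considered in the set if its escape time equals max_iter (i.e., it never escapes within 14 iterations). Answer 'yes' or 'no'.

Answer: no

Derivation:
z_0 = 0 + 0i, c = -1.1190 + -0.8670i
Iter 1: z = -1.1190 + -0.8670i, |z|^2 = 2.0038
Iter 2: z = -0.6185 + 1.0733i, |z|^2 = 1.5346
Iter 3: z = -1.8885 + -2.1948i, |z|^2 = 8.3835
Escaped at iteration 3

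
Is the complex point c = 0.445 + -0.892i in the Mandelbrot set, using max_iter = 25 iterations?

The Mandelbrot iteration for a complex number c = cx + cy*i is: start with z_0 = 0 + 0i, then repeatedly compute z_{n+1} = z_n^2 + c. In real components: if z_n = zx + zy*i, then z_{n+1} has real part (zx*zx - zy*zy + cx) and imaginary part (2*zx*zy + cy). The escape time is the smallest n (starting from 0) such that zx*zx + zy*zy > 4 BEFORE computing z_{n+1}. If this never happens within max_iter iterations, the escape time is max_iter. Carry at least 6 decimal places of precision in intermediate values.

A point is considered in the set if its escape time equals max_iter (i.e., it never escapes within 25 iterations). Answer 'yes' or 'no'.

Answer: no

Derivation:
z_0 = 0 + 0i, c = 0.4450 + -0.8920i
Iter 1: z = 0.4450 + -0.8920i, |z|^2 = 0.9937
Iter 2: z = -0.1526 + -1.6859i, |z|^2 = 2.8655
Iter 3: z = -2.3739 + -0.3773i, |z|^2 = 5.7778
Escaped at iteration 3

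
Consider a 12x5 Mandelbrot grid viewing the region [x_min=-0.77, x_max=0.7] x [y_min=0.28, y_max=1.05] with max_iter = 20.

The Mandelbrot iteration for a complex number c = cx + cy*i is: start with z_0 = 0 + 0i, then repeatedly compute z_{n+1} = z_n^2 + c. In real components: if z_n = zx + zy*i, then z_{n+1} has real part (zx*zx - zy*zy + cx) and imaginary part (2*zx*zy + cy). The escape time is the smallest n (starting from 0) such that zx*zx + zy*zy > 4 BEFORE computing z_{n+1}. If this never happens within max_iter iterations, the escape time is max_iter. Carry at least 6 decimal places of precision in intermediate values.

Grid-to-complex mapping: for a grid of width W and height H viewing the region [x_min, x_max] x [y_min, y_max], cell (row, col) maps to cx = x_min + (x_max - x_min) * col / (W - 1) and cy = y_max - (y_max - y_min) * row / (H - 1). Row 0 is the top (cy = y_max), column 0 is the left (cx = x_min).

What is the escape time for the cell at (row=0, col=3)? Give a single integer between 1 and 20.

z_0 = 0 + 0i, c = -0.3691 + 1.0500i
Iter 1: z = -0.3691 + 1.0500i, |z|^2 = 1.2387
Iter 2: z = -1.3354 + 0.2749i, |z|^2 = 1.8588
Iter 3: z = 1.3385 + 0.3158i, |z|^2 = 1.8914
Iter 4: z = 1.3228 + 1.8954i, |z|^2 = 5.3424
Escaped at iteration 4

Answer: 4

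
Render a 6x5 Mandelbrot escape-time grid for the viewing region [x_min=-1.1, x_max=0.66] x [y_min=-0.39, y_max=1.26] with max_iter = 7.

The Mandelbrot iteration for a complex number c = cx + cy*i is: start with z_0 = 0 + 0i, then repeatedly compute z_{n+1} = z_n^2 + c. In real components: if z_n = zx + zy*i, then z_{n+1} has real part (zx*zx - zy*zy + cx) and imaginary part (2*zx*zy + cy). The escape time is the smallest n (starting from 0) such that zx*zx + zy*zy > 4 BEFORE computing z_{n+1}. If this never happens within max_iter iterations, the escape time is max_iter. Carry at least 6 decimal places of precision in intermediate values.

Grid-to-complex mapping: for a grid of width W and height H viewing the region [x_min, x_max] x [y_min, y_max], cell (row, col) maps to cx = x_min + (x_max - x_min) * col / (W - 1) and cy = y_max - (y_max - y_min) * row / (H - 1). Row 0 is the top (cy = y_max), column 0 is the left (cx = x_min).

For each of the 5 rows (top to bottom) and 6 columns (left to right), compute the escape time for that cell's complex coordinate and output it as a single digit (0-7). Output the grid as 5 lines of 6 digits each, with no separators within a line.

(row=0, col=0): c = -1.1000 + 1.2600i → escape time 2
(row=0, col=1): c = -0.7480 + 1.2600i → escape time 3
(row=0, col=2): c = -0.3960 + 1.2600i → escape time 3
(row=0, col=3): c = -0.0440 + 1.2600i → escape time 3
(row=0, col=4): c = 0.3080 + 1.2600i → escape time 2
(row=0, col=5): c = 0.6600 + 1.2600i → escape time 2
(row=1, col=0): c = -1.1000 + 0.8475i → escape time 3
(row=1, col=1): c = -0.7480 + 0.8475i → escape time 4
(row=1, col=2): c = -0.3960 + 0.8475i → escape time 5
(row=1, col=3): c = -0.0440 + 0.8475i → escape time 7
(row=1, col=4): c = 0.3080 + 0.8475i → escape time 4
(row=1, col=5): c = 0.6600 + 0.8475i → escape time 2
(row=2, col=0): c = -1.1000 + 0.4350i → escape time 6
(row=2, col=1): c = -0.7480 + 0.4350i → escape time 7
(row=2, col=2): c = -0.3960 + 0.4350i → escape time 7
(row=2, col=3): c = -0.0440 + 0.4350i → escape time 7
(row=2, col=4): c = 0.3080 + 0.4350i → escape time 7
(row=2, col=5): c = 0.6600 + 0.4350i → escape time 3
(row=3, col=0): c = -1.1000 + 0.0225i → escape time 7
(row=3, col=1): c = -0.7480 + 0.0225i → escape time 7
(row=3, col=2): c = -0.3960 + 0.0225i → escape time 7
(row=3, col=3): c = -0.0440 + 0.0225i → escape time 7
(row=3, col=4): c = 0.3080 + 0.0225i → escape time 7
(row=3, col=5): c = 0.6600 + 0.0225i → escape time 4
(row=4, col=0): c = -1.1000 + -0.3900i → escape time 7
(row=4, col=1): c = -0.7480 + -0.3900i → escape time 7
(row=4, col=2): c = -0.3960 + -0.3900i → escape time 7
(row=4, col=3): c = -0.0440 + -0.3900i → escape time 7
(row=4, col=4): c = 0.3080 + -0.3900i → escape time 7
(row=4, col=5): c = 0.6600 + -0.3900i → escape time 3

Answer: 233322
345742
677773
777774
777773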